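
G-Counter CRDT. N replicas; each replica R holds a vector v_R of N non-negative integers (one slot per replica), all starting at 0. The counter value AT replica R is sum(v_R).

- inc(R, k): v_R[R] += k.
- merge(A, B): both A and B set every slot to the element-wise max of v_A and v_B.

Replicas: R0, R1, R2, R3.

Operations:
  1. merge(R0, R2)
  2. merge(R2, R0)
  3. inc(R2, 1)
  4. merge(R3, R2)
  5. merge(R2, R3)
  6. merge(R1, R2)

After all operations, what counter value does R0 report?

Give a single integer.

Op 1: merge R0<->R2 -> R0=(0,0,0,0) R2=(0,0,0,0)
Op 2: merge R2<->R0 -> R2=(0,0,0,0) R0=(0,0,0,0)
Op 3: inc R2 by 1 -> R2=(0,0,1,0) value=1
Op 4: merge R3<->R2 -> R3=(0,0,1,0) R2=(0,0,1,0)
Op 5: merge R2<->R3 -> R2=(0,0,1,0) R3=(0,0,1,0)
Op 6: merge R1<->R2 -> R1=(0,0,1,0) R2=(0,0,1,0)

Answer: 0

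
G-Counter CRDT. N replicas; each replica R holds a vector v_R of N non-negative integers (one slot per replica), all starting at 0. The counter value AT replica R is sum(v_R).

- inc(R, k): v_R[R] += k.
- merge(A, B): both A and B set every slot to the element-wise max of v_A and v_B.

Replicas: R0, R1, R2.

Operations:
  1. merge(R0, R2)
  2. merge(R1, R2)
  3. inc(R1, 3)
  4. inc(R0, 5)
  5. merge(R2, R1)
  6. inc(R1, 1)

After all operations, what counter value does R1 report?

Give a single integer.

Answer: 4

Derivation:
Op 1: merge R0<->R2 -> R0=(0,0,0) R2=(0,0,0)
Op 2: merge R1<->R2 -> R1=(0,0,0) R2=(0,0,0)
Op 3: inc R1 by 3 -> R1=(0,3,0) value=3
Op 4: inc R0 by 5 -> R0=(5,0,0) value=5
Op 5: merge R2<->R1 -> R2=(0,3,0) R1=(0,3,0)
Op 6: inc R1 by 1 -> R1=(0,4,0) value=4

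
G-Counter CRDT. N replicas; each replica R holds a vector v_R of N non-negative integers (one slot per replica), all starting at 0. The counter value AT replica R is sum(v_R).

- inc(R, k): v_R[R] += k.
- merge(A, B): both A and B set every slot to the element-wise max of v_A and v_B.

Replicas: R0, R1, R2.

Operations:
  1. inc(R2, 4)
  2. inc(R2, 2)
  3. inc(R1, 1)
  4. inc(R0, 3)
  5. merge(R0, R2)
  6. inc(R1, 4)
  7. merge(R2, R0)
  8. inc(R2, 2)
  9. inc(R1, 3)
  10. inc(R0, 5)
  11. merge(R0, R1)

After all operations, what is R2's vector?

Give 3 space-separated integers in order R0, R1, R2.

Op 1: inc R2 by 4 -> R2=(0,0,4) value=4
Op 2: inc R2 by 2 -> R2=(0,0,6) value=6
Op 3: inc R1 by 1 -> R1=(0,1,0) value=1
Op 4: inc R0 by 3 -> R0=(3,0,0) value=3
Op 5: merge R0<->R2 -> R0=(3,0,6) R2=(3,0,6)
Op 6: inc R1 by 4 -> R1=(0,5,0) value=5
Op 7: merge R2<->R0 -> R2=(3,0,6) R0=(3,0,6)
Op 8: inc R2 by 2 -> R2=(3,0,8) value=11
Op 9: inc R1 by 3 -> R1=(0,8,0) value=8
Op 10: inc R0 by 5 -> R0=(8,0,6) value=14
Op 11: merge R0<->R1 -> R0=(8,8,6) R1=(8,8,6)

Answer: 3 0 8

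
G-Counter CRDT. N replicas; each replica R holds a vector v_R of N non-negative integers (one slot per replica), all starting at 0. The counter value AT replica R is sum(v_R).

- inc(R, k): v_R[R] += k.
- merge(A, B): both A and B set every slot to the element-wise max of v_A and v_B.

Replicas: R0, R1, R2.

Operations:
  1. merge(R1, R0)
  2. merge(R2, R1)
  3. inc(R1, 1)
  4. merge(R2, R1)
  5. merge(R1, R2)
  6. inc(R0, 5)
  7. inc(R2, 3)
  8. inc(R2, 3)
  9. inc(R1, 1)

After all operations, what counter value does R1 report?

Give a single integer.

Op 1: merge R1<->R0 -> R1=(0,0,0) R0=(0,0,0)
Op 2: merge R2<->R1 -> R2=(0,0,0) R1=(0,0,0)
Op 3: inc R1 by 1 -> R1=(0,1,0) value=1
Op 4: merge R2<->R1 -> R2=(0,1,0) R1=(0,1,0)
Op 5: merge R1<->R2 -> R1=(0,1,0) R2=(0,1,0)
Op 6: inc R0 by 5 -> R0=(5,0,0) value=5
Op 7: inc R2 by 3 -> R2=(0,1,3) value=4
Op 8: inc R2 by 3 -> R2=(0,1,6) value=7
Op 9: inc R1 by 1 -> R1=(0,2,0) value=2

Answer: 2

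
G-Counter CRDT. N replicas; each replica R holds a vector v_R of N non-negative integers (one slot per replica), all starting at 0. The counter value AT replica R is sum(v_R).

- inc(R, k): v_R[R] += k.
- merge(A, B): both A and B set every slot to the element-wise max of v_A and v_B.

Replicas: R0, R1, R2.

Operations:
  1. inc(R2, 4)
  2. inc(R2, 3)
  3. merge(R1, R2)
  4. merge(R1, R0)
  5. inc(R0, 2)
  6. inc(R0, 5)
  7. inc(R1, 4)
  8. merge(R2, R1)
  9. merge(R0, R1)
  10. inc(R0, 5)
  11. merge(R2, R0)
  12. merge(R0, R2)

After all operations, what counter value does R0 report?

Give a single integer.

Answer: 23

Derivation:
Op 1: inc R2 by 4 -> R2=(0,0,4) value=4
Op 2: inc R2 by 3 -> R2=(0,0,7) value=7
Op 3: merge R1<->R2 -> R1=(0,0,7) R2=(0,0,7)
Op 4: merge R1<->R0 -> R1=(0,0,7) R0=(0,0,7)
Op 5: inc R0 by 2 -> R0=(2,0,7) value=9
Op 6: inc R0 by 5 -> R0=(7,0,7) value=14
Op 7: inc R1 by 4 -> R1=(0,4,7) value=11
Op 8: merge R2<->R1 -> R2=(0,4,7) R1=(0,4,7)
Op 9: merge R0<->R1 -> R0=(7,4,7) R1=(7,4,7)
Op 10: inc R0 by 5 -> R0=(12,4,7) value=23
Op 11: merge R2<->R0 -> R2=(12,4,7) R0=(12,4,7)
Op 12: merge R0<->R2 -> R0=(12,4,7) R2=(12,4,7)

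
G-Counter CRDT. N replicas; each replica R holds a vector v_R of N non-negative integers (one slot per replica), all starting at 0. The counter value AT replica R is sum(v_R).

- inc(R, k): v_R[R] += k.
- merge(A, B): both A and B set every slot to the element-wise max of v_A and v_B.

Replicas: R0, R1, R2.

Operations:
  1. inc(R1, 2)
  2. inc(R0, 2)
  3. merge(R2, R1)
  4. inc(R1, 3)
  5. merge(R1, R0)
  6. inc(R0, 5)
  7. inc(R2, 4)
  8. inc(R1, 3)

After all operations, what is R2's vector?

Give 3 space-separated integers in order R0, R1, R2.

Answer: 0 2 4

Derivation:
Op 1: inc R1 by 2 -> R1=(0,2,0) value=2
Op 2: inc R0 by 2 -> R0=(2,0,0) value=2
Op 3: merge R2<->R1 -> R2=(0,2,0) R1=(0,2,0)
Op 4: inc R1 by 3 -> R1=(0,5,0) value=5
Op 5: merge R1<->R0 -> R1=(2,5,0) R0=(2,5,0)
Op 6: inc R0 by 5 -> R0=(7,5,0) value=12
Op 7: inc R2 by 4 -> R2=(0,2,4) value=6
Op 8: inc R1 by 3 -> R1=(2,8,0) value=10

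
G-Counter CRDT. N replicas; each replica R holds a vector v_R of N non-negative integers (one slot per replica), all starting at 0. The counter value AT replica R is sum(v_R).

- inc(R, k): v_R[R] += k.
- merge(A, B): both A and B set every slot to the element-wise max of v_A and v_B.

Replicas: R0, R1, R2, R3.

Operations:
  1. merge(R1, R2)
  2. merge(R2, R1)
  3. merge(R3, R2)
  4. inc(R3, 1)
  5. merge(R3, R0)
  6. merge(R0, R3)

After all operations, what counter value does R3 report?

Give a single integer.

Answer: 1

Derivation:
Op 1: merge R1<->R2 -> R1=(0,0,0,0) R2=(0,0,0,0)
Op 2: merge R2<->R1 -> R2=(0,0,0,0) R1=(0,0,0,0)
Op 3: merge R3<->R2 -> R3=(0,0,0,0) R2=(0,0,0,0)
Op 4: inc R3 by 1 -> R3=(0,0,0,1) value=1
Op 5: merge R3<->R0 -> R3=(0,0,0,1) R0=(0,0,0,1)
Op 6: merge R0<->R3 -> R0=(0,0,0,1) R3=(0,0,0,1)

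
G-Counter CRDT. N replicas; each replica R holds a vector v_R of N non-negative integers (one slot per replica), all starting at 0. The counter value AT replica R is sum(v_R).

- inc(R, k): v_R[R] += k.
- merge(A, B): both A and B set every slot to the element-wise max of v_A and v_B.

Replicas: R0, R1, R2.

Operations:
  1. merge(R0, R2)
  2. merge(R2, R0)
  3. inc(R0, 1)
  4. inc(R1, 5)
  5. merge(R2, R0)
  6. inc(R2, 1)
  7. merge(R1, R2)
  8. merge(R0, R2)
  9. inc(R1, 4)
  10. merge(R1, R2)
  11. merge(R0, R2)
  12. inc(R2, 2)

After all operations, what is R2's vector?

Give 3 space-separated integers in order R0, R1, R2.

Answer: 1 9 3

Derivation:
Op 1: merge R0<->R2 -> R0=(0,0,0) R2=(0,0,0)
Op 2: merge R2<->R0 -> R2=(0,0,0) R0=(0,0,0)
Op 3: inc R0 by 1 -> R0=(1,0,0) value=1
Op 4: inc R1 by 5 -> R1=(0,5,0) value=5
Op 5: merge R2<->R0 -> R2=(1,0,0) R0=(1,0,0)
Op 6: inc R2 by 1 -> R2=(1,0,1) value=2
Op 7: merge R1<->R2 -> R1=(1,5,1) R2=(1,5,1)
Op 8: merge R0<->R2 -> R0=(1,5,1) R2=(1,5,1)
Op 9: inc R1 by 4 -> R1=(1,9,1) value=11
Op 10: merge R1<->R2 -> R1=(1,9,1) R2=(1,9,1)
Op 11: merge R0<->R2 -> R0=(1,9,1) R2=(1,9,1)
Op 12: inc R2 by 2 -> R2=(1,9,3) value=13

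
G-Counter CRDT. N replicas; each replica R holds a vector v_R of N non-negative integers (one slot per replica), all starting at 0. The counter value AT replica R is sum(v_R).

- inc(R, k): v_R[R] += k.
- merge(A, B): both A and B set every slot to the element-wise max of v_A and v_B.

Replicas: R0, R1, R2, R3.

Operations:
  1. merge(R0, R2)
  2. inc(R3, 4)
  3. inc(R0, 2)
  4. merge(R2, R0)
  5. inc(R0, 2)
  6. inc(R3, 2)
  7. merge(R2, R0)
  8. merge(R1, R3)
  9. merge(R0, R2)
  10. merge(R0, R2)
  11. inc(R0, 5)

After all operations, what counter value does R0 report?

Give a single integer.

Op 1: merge R0<->R2 -> R0=(0,0,0,0) R2=(0,0,0,0)
Op 2: inc R3 by 4 -> R3=(0,0,0,4) value=4
Op 3: inc R0 by 2 -> R0=(2,0,0,0) value=2
Op 4: merge R2<->R0 -> R2=(2,0,0,0) R0=(2,0,0,0)
Op 5: inc R0 by 2 -> R0=(4,0,0,0) value=4
Op 6: inc R3 by 2 -> R3=(0,0,0,6) value=6
Op 7: merge R2<->R0 -> R2=(4,0,0,0) R0=(4,0,0,0)
Op 8: merge R1<->R3 -> R1=(0,0,0,6) R3=(0,0,0,6)
Op 9: merge R0<->R2 -> R0=(4,0,0,0) R2=(4,0,0,0)
Op 10: merge R0<->R2 -> R0=(4,0,0,0) R2=(4,0,0,0)
Op 11: inc R0 by 5 -> R0=(9,0,0,0) value=9

Answer: 9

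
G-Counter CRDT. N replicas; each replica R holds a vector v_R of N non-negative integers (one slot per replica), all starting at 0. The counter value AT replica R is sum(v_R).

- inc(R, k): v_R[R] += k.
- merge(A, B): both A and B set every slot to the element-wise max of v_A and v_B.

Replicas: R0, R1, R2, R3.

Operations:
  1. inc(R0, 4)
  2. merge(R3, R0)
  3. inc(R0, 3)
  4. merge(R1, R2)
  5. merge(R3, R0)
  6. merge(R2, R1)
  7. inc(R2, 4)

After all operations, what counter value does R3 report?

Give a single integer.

Answer: 7

Derivation:
Op 1: inc R0 by 4 -> R0=(4,0,0,0) value=4
Op 2: merge R3<->R0 -> R3=(4,0,0,0) R0=(4,0,0,0)
Op 3: inc R0 by 3 -> R0=(7,0,0,0) value=7
Op 4: merge R1<->R2 -> R1=(0,0,0,0) R2=(0,0,0,0)
Op 5: merge R3<->R0 -> R3=(7,0,0,0) R0=(7,0,0,0)
Op 6: merge R2<->R1 -> R2=(0,0,0,0) R1=(0,0,0,0)
Op 7: inc R2 by 4 -> R2=(0,0,4,0) value=4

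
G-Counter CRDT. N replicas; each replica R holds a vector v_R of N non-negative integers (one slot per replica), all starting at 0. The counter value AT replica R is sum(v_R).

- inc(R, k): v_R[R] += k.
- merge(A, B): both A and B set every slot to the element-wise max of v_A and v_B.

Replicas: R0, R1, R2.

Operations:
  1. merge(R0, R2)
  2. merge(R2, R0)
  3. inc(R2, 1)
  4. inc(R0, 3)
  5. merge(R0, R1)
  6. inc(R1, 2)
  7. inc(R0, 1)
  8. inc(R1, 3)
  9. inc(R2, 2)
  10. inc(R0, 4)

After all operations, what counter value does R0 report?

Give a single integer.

Answer: 8

Derivation:
Op 1: merge R0<->R2 -> R0=(0,0,0) R2=(0,0,0)
Op 2: merge R2<->R0 -> R2=(0,0,0) R0=(0,0,0)
Op 3: inc R2 by 1 -> R2=(0,0,1) value=1
Op 4: inc R0 by 3 -> R0=(3,0,0) value=3
Op 5: merge R0<->R1 -> R0=(3,0,0) R1=(3,0,0)
Op 6: inc R1 by 2 -> R1=(3,2,0) value=5
Op 7: inc R0 by 1 -> R0=(4,0,0) value=4
Op 8: inc R1 by 3 -> R1=(3,5,0) value=8
Op 9: inc R2 by 2 -> R2=(0,0,3) value=3
Op 10: inc R0 by 4 -> R0=(8,0,0) value=8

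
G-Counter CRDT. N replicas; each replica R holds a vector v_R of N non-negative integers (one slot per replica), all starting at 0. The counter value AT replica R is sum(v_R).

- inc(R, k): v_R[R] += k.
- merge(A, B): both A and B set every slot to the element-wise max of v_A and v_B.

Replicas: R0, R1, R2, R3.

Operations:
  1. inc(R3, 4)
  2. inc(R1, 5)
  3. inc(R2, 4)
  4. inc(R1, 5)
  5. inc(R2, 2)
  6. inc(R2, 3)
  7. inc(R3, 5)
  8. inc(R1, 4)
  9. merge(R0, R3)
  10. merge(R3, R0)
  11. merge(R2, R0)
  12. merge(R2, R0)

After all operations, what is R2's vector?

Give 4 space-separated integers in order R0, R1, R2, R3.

Answer: 0 0 9 9

Derivation:
Op 1: inc R3 by 4 -> R3=(0,0,0,4) value=4
Op 2: inc R1 by 5 -> R1=(0,5,0,0) value=5
Op 3: inc R2 by 4 -> R2=(0,0,4,0) value=4
Op 4: inc R1 by 5 -> R1=(0,10,0,0) value=10
Op 5: inc R2 by 2 -> R2=(0,0,6,0) value=6
Op 6: inc R2 by 3 -> R2=(0,0,9,0) value=9
Op 7: inc R3 by 5 -> R3=(0,0,0,9) value=9
Op 8: inc R1 by 4 -> R1=(0,14,0,0) value=14
Op 9: merge R0<->R3 -> R0=(0,0,0,9) R3=(0,0,0,9)
Op 10: merge R3<->R0 -> R3=(0,0,0,9) R0=(0,0,0,9)
Op 11: merge R2<->R0 -> R2=(0,0,9,9) R0=(0,0,9,9)
Op 12: merge R2<->R0 -> R2=(0,0,9,9) R0=(0,0,9,9)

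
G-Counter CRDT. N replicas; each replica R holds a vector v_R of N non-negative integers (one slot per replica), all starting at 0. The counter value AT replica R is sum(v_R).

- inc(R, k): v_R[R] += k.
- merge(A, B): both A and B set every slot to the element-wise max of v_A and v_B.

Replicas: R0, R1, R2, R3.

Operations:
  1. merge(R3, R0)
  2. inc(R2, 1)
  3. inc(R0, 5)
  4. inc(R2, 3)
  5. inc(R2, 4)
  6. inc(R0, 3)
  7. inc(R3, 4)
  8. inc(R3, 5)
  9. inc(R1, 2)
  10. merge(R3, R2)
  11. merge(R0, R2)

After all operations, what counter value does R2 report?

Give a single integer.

Op 1: merge R3<->R0 -> R3=(0,0,0,0) R0=(0,0,0,0)
Op 2: inc R2 by 1 -> R2=(0,0,1,0) value=1
Op 3: inc R0 by 5 -> R0=(5,0,0,0) value=5
Op 4: inc R2 by 3 -> R2=(0,0,4,0) value=4
Op 5: inc R2 by 4 -> R2=(0,0,8,0) value=8
Op 6: inc R0 by 3 -> R0=(8,0,0,0) value=8
Op 7: inc R3 by 4 -> R3=(0,0,0,4) value=4
Op 8: inc R3 by 5 -> R3=(0,0,0,9) value=9
Op 9: inc R1 by 2 -> R1=(0,2,0,0) value=2
Op 10: merge R3<->R2 -> R3=(0,0,8,9) R2=(0,0,8,9)
Op 11: merge R0<->R2 -> R0=(8,0,8,9) R2=(8,0,8,9)

Answer: 25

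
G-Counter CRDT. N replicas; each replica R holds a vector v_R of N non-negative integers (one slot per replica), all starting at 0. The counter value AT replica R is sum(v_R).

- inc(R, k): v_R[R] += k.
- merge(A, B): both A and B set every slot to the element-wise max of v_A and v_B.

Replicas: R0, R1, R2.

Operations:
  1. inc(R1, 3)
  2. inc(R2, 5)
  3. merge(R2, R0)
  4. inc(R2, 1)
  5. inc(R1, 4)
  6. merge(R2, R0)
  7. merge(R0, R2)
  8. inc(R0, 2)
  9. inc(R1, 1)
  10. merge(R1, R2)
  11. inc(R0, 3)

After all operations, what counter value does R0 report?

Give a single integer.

Op 1: inc R1 by 3 -> R1=(0,3,0) value=3
Op 2: inc R2 by 5 -> R2=(0,0,5) value=5
Op 3: merge R2<->R0 -> R2=(0,0,5) R0=(0,0,5)
Op 4: inc R2 by 1 -> R2=(0,0,6) value=6
Op 5: inc R1 by 4 -> R1=(0,7,0) value=7
Op 6: merge R2<->R0 -> R2=(0,0,6) R0=(0,0,6)
Op 7: merge R0<->R2 -> R0=(0,0,6) R2=(0,0,6)
Op 8: inc R0 by 2 -> R0=(2,0,6) value=8
Op 9: inc R1 by 1 -> R1=(0,8,0) value=8
Op 10: merge R1<->R2 -> R1=(0,8,6) R2=(0,8,6)
Op 11: inc R0 by 3 -> R0=(5,0,6) value=11

Answer: 11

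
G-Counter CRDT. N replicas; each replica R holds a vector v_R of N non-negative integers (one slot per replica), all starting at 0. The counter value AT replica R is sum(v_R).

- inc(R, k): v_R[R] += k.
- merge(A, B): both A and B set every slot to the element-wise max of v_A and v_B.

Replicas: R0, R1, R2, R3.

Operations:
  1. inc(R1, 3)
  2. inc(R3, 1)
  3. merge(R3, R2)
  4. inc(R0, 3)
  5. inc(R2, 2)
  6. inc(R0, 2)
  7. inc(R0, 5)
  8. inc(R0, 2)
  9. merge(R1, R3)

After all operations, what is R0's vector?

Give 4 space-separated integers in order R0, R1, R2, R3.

Op 1: inc R1 by 3 -> R1=(0,3,0,0) value=3
Op 2: inc R3 by 1 -> R3=(0,0,0,1) value=1
Op 3: merge R3<->R2 -> R3=(0,0,0,1) R2=(0,0,0,1)
Op 4: inc R0 by 3 -> R0=(3,0,0,0) value=3
Op 5: inc R2 by 2 -> R2=(0,0,2,1) value=3
Op 6: inc R0 by 2 -> R0=(5,0,0,0) value=5
Op 7: inc R0 by 5 -> R0=(10,0,0,0) value=10
Op 8: inc R0 by 2 -> R0=(12,0,0,0) value=12
Op 9: merge R1<->R3 -> R1=(0,3,0,1) R3=(0,3,0,1)

Answer: 12 0 0 0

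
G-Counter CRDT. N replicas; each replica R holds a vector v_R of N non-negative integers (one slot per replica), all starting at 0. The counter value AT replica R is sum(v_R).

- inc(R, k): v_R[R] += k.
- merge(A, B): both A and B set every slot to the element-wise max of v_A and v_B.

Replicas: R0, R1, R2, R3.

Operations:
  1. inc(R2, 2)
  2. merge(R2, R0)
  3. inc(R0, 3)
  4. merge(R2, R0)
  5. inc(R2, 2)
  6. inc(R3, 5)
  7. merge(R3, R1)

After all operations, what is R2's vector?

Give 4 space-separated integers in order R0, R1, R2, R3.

Answer: 3 0 4 0

Derivation:
Op 1: inc R2 by 2 -> R2=(0,0,2,0) value=2
Op 2: merge R2<->R0 -> R2=(0,0,2,0) R0=(0,0,2,0)
Op 3: inc R0 by 3 -> R0=(3,0,2,0) value=5
Op 4: merge R2<->R0 -> R2=(3,0,2,0) R0=(3,0,2,0)
Op 5: inc R2 by 2 -> R2=(3,0,4,0) value=7
Op 6: inc R3 by 5 -> R3=(0,0,0,5) value=5
Op 7: merge R3<->R1 -> R3=(0,0,0,5) R1=(0,0,0,5)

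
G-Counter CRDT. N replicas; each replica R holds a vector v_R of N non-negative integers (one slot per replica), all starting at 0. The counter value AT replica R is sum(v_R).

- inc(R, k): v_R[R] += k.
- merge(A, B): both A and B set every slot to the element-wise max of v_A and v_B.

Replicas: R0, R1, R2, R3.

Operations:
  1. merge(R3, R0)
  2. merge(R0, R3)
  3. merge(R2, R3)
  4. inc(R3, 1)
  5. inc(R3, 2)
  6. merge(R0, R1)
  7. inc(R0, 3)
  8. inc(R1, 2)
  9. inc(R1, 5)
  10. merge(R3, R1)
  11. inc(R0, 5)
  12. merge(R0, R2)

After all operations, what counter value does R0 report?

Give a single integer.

Op 1: merge R3<->R0 -> R3=(0,0,0,0) R0=(0,0,0,0)
Op 2: merge R0<->R3 -> R0=(0,0,0,0) R3=(0,0,0,0)
Op 3: merge R2<->R3 -> R2=(0,0,0,0) R3=(0,0,0,0)
Op 4: inc R3 by 1 -> R3=(0,0,0,1) value=1
Op 5: inc R3 by 2 -> R3=(0,0,0,3) value=3
Op 6: merge R0<->R1 -> R0=(0,0,0,0) R1=(0,0,0,0)
Op 7: inc R0 by 3 -> R0=(3,0,0,0) value=3
Op 8: inc R1 by 2 -> R1=(0,2,0,0) value=2
Op 9: inc R1 by 5 -> R1=(0,7,0,0) value=7
Op 10: merge R3<->R1 -> R3=(0,7,0,3) R1=(0,7,0,3)
Op 11: inc R0 by 5 -> R0=(8,0,0,0) value=8
Op 12: merge R0<->R2 -> R0=(8,0,0,0) R2=(8,0,0,0)

Answer: 8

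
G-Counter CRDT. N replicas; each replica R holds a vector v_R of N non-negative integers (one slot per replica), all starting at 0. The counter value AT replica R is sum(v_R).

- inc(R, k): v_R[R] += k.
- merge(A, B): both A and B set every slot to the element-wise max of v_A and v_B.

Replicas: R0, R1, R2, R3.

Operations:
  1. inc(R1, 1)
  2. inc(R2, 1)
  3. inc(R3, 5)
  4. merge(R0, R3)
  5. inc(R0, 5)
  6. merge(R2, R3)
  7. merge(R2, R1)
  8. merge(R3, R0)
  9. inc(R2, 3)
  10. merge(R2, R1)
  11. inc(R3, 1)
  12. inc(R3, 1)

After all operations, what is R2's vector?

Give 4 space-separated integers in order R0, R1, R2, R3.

Answer: 0 1 4 5

Derivation:
Op 1: inc R1 by 1 -> R1=(0,1,0,0) value=1
Op 2: inc R2 by 1 -> R2=(0,0,1,0) value=1
Op 3: inc R3 by 5 -> R3=(0,0,0,5) value=5
Op 4: merge R0<->R3 -> R0=(0,0,0,5) R3=(0,0,0,5)
Op 5: inc R0 by 5 -> R0=(5,0,0,5) value=10
Op 6: merge R2<->R3 -> R2=(0,0,1,5) R3=(0,0,1,5)
Op 7: merge R2<->R1 -> R2=(0,1,1,5) R1=(0,1,1,5)
Op 8: merge R3<->R0 -> R3=(5,0,1,5) R0=(5,0,1,5)
Op 9: inc R2 by 3 -> R2=(0,1,4,5) value=10
Op 10: merge R2<->R1 -> R2=(0,1,4,5) R1=(0,1,4,5)
Op 11: inc R3 by 1 -> R3=(5,0,1,6) value=12
Op 12: inc R3 by 1 -> R3=(5,0,1,7) value=13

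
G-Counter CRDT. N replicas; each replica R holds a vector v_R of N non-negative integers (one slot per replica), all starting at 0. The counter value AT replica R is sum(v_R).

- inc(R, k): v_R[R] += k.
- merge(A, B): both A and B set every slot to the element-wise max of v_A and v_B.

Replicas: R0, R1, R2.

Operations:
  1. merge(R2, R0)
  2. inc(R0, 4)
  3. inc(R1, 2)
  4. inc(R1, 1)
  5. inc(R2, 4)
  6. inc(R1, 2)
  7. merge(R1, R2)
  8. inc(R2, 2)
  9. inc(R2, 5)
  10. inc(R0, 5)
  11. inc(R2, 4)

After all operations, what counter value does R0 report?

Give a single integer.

Answer: 9

Derivation:
Op 1: merge R2<->R0 -> R2=(0,0,0) R0=(0,0,0)
Op 2: inc R0 by 4 -> R0=(4,0,0) value=4
Op 3: inc R1 by 2 -> R1=(0,2,0) value=2
Op 4: inc R1 by 1 -> R1=(0,3,0) value=3
Op 5: inc R2 by 4 -> R2=(0,0,4) value=4
Op 6: inc R1 by 2 -> R1=(0,5,0) value=5
Op 7: merge R1<->R2 -> R1=(0,5,4) R2=(0,5,4)
Op 8: inc R2 by 2 -> R2=(0,5,6) value=11
Op 9: inc R2 by 5 -> R2=(0,5,11) value=16
Op 10: inc R0 by 5 -> R0=(9,0,0) value=9
Op 11: inc R2 by 4 -> R2=(0,5,15) value=20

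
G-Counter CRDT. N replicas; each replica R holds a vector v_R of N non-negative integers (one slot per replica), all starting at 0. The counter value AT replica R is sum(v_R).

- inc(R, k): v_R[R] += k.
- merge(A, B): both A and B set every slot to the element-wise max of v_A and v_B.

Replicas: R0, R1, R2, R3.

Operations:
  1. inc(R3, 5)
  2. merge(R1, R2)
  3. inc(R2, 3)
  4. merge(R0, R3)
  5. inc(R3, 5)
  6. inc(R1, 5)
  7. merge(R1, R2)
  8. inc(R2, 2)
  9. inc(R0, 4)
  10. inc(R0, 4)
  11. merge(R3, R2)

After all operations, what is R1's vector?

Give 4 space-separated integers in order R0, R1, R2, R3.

Op 1: inc R3 by 5 -> R3=(0,0,0,5) value=5
Op 2: merge R1<->R2 -> R1=(0,0,0,0) R2=(0,0,0,0)
Op 3: inc R2 by 3 -> R2=(0,0,3,0) value=3
Op 4: merge R0<->R3 -> R0=(0,0,0,5) R3=(0,0,0,5)
Op 5: inc R3 by 5 -> R3=(0,0,0,10) value=10
Op 6: inc R1 by 5 -> R1=(0,5,0,0) value=5
Op 7: merge R1<->R2 -> R1=(0,5,3,0) R2=(0,5,3,0)
Op 8: inc R2 by 2 -> R2=(0,5,5,0) value=10
Op 9: inc R0 by 4 -> R0=(4,0,0,5) value=9
Op 10: inc R0 by 4 -> R0=(8,0,0,5) value=13
Op 11: merge R3<->R2 -> R3=(0,5,5,10) R2=(0,5,5,10)

Answer: 0 5 3 0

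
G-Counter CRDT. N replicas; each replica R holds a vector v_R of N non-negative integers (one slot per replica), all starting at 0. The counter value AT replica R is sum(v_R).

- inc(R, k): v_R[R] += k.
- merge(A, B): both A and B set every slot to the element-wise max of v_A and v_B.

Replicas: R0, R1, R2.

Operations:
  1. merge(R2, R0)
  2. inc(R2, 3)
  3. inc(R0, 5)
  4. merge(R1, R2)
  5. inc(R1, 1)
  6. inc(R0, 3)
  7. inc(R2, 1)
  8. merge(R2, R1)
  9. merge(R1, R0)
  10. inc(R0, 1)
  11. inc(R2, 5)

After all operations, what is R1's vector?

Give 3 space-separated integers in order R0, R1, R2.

Op 1: merge R2<->R0 -> R2=(0,0,0) R0=(0,0,0)
Op 2: inc R2 by 3 -> R2=(0,0,3) value=3
Op 3: inc R0 by 5 -> R0=(5,0,0) value=5
Op 4: merge R1<->R2 -> R1=(0,0,3) R2=(0,0,3)
Op 5: inc R1 by 1 -> R1=(0,1,3) value=4
Op 6: inc R0 by 3 -> R0=(8,0,0) value=8
Op 7: inc R2 by 1 -> R2=(0,0,4) value=4
Op 8: merge R2<->R1 -> R2=(0,1,4) R1=(0,1,4)
Op 9: merge R1<->R0 -> R1=(8,1,4) R0=(8,1,4)
Op 10: inc R0 by 1 -> R0=(9,1,4) value=14
Op 11: inc R2 by 5 -> R2=(0,1,9) value=10

Answer: 8 1 4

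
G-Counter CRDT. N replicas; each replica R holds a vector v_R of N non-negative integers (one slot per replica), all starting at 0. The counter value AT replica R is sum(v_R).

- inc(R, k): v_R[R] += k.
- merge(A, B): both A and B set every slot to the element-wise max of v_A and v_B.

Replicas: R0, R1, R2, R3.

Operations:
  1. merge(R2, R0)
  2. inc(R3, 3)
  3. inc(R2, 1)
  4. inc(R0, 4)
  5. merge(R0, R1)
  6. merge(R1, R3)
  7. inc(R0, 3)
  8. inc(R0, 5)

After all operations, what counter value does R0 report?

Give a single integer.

Op 1: merge R2<->R0 -> R2=(0,0,0,0) R0=(0,0,0,0)
Op 2: inc R3 by 3 -> R3=(0,0,0,3) value=3
Op 3: inc R2 by 1 -> R2=(0,0,1,0) value=1
Op 4: inc R0 by 4 -> R0=(4,0,0,0) value=4
Op 5: merge R0<->R1 -> R0=(4,0,0,0) R1=(4,0,0,0)
Op 6: merge R1<->R3 -> R1=(4,0,0,3) R3=(4,0,0,3)
Op 7: inc R0 by 3 -> R0=(7,0,0,0) value=7
Op 8: inc R0 by 5 -> R0=(12,0,0,0) value=12

Answer: 12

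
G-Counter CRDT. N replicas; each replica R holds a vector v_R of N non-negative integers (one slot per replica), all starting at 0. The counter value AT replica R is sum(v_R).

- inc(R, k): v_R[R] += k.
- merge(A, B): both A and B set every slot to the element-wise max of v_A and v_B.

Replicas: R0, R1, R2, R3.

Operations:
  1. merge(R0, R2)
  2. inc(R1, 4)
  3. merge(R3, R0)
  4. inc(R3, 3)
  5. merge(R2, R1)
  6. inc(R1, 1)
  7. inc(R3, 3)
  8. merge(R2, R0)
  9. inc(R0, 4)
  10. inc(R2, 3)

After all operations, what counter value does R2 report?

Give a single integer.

Answer: 7

Derivation:
Op 1: merge R0<->R2 -> R0=(0,0,0,0) R2=(0,0,0,0)
Op 2: inc R1 by 4 -> R1=(0,4,0,0) value=4
Op 3: merge R3<->R0 -> R3=(0,0,0,0) R0=(0,0,0,0)
Op 4: inc R3 by 3 -> R3=(0,0,0,3) value=3
Op 5: merge R2<->R1 -> R2=(0,4,0,0) R1=(0,4,0,0)
Op 6: inc R1 by 1 -> R1=(0,5,0,0) value=5
Op 7: inc R3 by 3 -> R3=(0,0,0,6) value=6
Op 8: merge R2<->R0 -> R2=(0,4,0,0) R0=(0,4,0,0)
Op 9: inc R0 by 4 -> R0=(4,4,0,0) value=8
Op 10: inc R2 by 3 -> R2=(0,4,3,0) value=7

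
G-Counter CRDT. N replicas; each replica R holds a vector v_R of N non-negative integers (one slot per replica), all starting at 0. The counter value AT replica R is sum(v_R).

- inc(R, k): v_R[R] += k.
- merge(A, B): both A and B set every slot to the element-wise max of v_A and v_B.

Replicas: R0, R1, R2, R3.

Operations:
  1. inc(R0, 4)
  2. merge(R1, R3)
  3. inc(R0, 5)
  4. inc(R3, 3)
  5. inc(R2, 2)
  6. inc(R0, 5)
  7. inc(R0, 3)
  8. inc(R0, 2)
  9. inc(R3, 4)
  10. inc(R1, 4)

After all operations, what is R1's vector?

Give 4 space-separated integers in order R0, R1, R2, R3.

Op 1: inc R0 by 4 -> R0=(4,0,0,0) value=4
Op 2: merge R1<->R3 -> R1=(0,0,0,0) R3=(0,0,0,0)
Op 3: inc R0 by 5 -> R0=(9,0,0,0) value=9
Op 4: inc R3 by 3 -> R3=(0,0,0,3) value=3
Op 5: inc R2 by 2 -> R2=(0,0,2,0) value=2
Op 6: inc R0 by 5 -> R0=(14,0,0,0) value=14
Op 7: inc R0 by 3 -> R0=(17,0,0,0) value=17
Op 8: inc R0 by 2 -> R0=(19,0,0,0) value=19
Op 9: inc R3 by 4 -> R3=(0,0,0,7) value=7
Op 10: inc R1 by 4 -> R1=(0,4,0,0) value=4

Answer: 0 4 0 0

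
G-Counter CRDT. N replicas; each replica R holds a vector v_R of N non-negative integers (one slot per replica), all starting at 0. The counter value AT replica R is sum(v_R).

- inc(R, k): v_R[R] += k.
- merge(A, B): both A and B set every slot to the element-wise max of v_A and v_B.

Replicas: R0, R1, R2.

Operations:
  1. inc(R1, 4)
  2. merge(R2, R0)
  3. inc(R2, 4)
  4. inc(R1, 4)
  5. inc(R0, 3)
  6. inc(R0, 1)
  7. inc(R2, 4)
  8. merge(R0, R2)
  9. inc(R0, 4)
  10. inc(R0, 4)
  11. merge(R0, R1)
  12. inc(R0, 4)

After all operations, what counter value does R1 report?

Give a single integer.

Op 1: inc R1 by 4 -> R1=(0,4,0) value=4
Op 2: merge R2<->R0 -> R2=(0,0,0) R0=(0,0,0)
Op 3: inc R2 by 4 -> R2=(0,0,4) value=4
Op 4: inc R1 by 4 -> R1=(0,8,0) value=8
Op 5: inc R0 by 3 -> R0=(3,0,0) value=3
Op 6: inc R0 by 1 -> R0=(4,0,0) value=4
Op 7: inc R2 by 4 -> R2=(0,0,8) value=8
Op 8: merge R0<->R2 -> R0=(4,0,8) R2=(4,0,8)
Op 9: inc R0 by 4 -> R0=(8,0,8) value=16
Op 10: inc R0 by 4 -> R0=(12,0,8) value=20
Op 11: merge R0<->R1 -> R0=(12,8,8) R1=(12,8,8)
Op 12: inc R0 by 4 -> R0=(16,8,8) value=32

Answer: 28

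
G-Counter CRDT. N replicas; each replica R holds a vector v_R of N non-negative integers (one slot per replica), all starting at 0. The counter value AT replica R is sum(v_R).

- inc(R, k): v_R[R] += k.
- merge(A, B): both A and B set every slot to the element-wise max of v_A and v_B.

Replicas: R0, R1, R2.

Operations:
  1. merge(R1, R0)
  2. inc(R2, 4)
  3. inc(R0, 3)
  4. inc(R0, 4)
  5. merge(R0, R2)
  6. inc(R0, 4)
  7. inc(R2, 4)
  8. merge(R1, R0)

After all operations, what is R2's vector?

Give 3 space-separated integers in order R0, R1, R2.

Op 1: merge R1<->R0 -> R1=(0,0,0) R0=(0,0,0)
Op 2: inc R2 by 4 -> R2=(0,0,4) value=4
Op 3: inc R0 by 3 -> R0=(3,0,0) value=3
Op 4: inc R0 by 4 -> R0=(7,0,0) value=7
Op 5: merge R0<->R2 -> R0=(7,0,4) R2=(7,0,4)
Op 6: inc R0 by 4 -> R0=(11,0,4) value=15
Op 7: inc R2 by 4 -> R2=(7,0,8) value=15
Op 8: merge R1<->R0 -> R1=(11,0,4) R0=(11,0,4)

Answer: 7 0 8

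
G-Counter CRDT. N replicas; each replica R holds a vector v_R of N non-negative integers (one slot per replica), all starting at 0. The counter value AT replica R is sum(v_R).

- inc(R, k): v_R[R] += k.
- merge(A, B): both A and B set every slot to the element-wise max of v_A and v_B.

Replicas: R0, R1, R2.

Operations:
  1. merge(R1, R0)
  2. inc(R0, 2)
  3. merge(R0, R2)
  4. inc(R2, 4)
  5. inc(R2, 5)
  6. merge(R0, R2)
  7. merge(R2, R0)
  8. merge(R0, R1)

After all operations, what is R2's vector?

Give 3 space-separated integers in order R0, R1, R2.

Op 1: merge R1<->R0 -> R1=(0,0,0) R0=(0,0,0)
Op 2: inc R0 by 2 -> R0=(2,0,0) value=2
Op 3: merge R0<->R2 -> R0=(2,0,0) R2=(2,0,0)
Op 4: inc R2 by 4 -> R2=(2,0,4) value=6
Op 5: inc R2 by 5 -> R2=(2,0,9) value=11
Op 6: merge R0<->R2 -> R0=(2,0,9) R2=(2,0,9)
Op 7: merge R2<->R0 -> R2=(2,0,9) R0=(2,0,9)
Op 8: merge R0<->R1 -> R0=(2,0,9) R1=(2,0,9)

Answer: 2 0 9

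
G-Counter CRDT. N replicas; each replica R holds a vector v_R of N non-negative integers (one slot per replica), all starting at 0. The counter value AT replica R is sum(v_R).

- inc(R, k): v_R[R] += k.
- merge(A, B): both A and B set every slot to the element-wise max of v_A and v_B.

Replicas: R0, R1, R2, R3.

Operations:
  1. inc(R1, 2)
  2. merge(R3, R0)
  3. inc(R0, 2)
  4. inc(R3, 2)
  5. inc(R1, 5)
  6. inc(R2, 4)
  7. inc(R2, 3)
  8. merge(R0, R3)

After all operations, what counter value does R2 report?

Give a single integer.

Op 1: inc R1 by 2 -> R1=(0,2,0,0) value=2
Op 2: merge R3<->R0 -> R3=(0,0,0,0) R0=(0,0,0,0)
Op 3: inc R0 by 2 -> R0=(2,0,0,0) value=2
Op 4: inc R3 by 2 -> R3=(0,0,0,2) value=2
Op 5: inc R1 by 5 -> R1=(0,7,0,0) value=7
Op 6: inc R2 by 4 -> R2=(0,0,4,0) value=4
Op 7: inc R2 by 3 -> R2=(0,0,7,0) value=7
Op 8: merge R0<->R3 -> R0=(2,0,0,2) R3=(2,0,0,2)

Answer: 7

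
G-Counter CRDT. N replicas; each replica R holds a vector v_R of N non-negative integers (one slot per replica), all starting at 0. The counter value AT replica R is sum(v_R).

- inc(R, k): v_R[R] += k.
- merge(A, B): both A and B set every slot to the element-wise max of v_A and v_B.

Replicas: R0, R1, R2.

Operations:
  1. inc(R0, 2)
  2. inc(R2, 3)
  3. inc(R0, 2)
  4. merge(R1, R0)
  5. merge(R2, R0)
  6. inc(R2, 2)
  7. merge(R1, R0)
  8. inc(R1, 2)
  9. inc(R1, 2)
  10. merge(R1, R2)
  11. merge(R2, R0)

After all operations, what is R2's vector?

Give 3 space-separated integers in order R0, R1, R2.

Answer: 4 4 5

Derivation:
Op 1: inc R0 by 2 -> R0=(2,0,0) value=2
Op 2: inc R2 by 3 -> R2=(0,0,3) value=3
Op 3: inc R0 by 2 -> R0=(4,0,0) value=4
Op 4: merge R1<->R0 -> R1=(4,0,0) R0=(4,0,0)
Op 5: merge R2<->R0 -> R2=(4,0,3) R0=(4,0,3)
Op 6: inc R2 by 2 -> R2=(4,0,5) value=9
Op 7: merge R1<->R0 -> R1=(4,0,3) R0=(4,0,3)
Op 8: inc R1 by 2 -> R1=(4,2,3) value=9
Op 9: inc R1 by 2 -> R1=(4,4,3) value=11
Op 10: merge R1<->R2 -> R1=(4,4,5) R2=(4,4,5)
Op 11: merge R2<->R0 -> R2=(4,4,5) R0=(4,4,5)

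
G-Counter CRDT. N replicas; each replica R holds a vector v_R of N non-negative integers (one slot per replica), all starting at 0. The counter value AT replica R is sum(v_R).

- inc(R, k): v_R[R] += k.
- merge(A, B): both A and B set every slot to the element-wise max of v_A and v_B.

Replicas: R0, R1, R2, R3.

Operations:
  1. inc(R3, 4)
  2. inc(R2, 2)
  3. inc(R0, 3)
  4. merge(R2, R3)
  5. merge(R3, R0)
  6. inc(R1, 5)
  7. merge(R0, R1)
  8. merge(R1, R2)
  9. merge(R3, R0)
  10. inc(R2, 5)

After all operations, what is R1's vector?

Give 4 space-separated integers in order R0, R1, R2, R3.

Answer: 3 5 2 4

Derivation:
Op 1: inc R3 by 4 -> R3=(0,0,0,4) value=4
Op 2: inc R2 by 2 -> R2=(0,0,2,0) value=2
Op 3: inc R0 by 3 -> R0=(3,0,0,0) value=3
Op 4: merge R2<->R3 -> R2=(0,0,2,4) R3=(0,0,2,4)
Op 5: merge R3<->R0 -> R3=(3,0,2,4) R0=(3,0,2,4)
Op 6: inc R1 by 5 -> R1=(0,5,0,0) value=5
Op 7: merge R0<->R1 -> R0=(3,5,2,4) R1=(3,5,2,4)
Op 8: merge R1<->R2 -> R1=(3,5,2,4) R2=(3,5,2,4)
Op 9: merge R3<->R0 -> R3=(3,5,2,4) R0=(3,5,2,4)
Op 10: inc R2 by 5 -> R2=(3,5,7,4) value=19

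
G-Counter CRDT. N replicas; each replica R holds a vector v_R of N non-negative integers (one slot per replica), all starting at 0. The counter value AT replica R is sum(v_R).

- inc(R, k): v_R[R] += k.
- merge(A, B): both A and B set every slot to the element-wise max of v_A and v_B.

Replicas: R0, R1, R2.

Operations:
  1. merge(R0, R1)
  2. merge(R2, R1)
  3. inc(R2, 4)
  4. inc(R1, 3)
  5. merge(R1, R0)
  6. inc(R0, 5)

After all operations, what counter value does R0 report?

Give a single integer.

Answer: 8

Derivation:
Op 1: merge R0<->R1 -> R0=(0,0,0) R1=(0,0,0)
Op 2: merge R2<->R1 -> R2=(0,0,0) R1=(0,0,0)
Op 3: inc R2 by 4 -> R2=(0,0,4) value=4
Op 4: inc R1 by 3 -> R1=(0,3,0) value=3
Op 5: merge R1<->R0 -> R1=(0,3,0) R0=(0,3,0)
Op 6: inc R0 by 5 -> R0=(5,3,0) value=8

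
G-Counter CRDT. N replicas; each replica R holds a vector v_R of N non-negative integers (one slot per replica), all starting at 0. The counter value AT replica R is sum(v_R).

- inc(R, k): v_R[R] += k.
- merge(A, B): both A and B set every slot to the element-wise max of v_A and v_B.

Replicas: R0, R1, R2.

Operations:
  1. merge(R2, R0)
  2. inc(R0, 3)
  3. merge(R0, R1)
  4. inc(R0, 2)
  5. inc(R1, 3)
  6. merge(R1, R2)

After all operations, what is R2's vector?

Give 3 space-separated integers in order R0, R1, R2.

Answer: 3 3 0

Derivation:
Op 1: merge R2<->R0 -> R2=(0,0,0) R0=(0,0,0)
Op 2: inc R0 by 3 -> R0=(3,0,0) value=3
Op 3: merge R0<->R1 -> R0=(3,0,0) R1=(3,0,0)
Op 4: inc R0 by 2 -> R0=(5,0,0) value=5
Op 5: inc R1 by 3 -> R1=(3,3,0) value=6
Op 6: merge R1<->R2 -> R1=(3,3,0) R2=(3,3,0)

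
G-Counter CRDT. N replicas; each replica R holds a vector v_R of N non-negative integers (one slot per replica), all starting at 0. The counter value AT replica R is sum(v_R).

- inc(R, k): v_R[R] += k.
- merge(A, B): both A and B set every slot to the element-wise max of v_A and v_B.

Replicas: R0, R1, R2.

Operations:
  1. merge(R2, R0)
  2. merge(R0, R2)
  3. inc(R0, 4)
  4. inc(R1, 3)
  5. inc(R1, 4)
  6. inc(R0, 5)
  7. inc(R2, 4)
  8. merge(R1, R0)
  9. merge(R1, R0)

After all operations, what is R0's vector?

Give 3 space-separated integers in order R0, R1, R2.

Answer: 9 7 0

Derivation:
Op 1: merge R2<->R0 -> R2=(0,0,0) R0=(0,0,0)
Op 2: merge R0<->R2 -> R0=(0,0,0) R2=(0,0,0)
Op 3: inc R0 by 4 -> R0=(4,0,0) value=4
Op 4: inc R1 by 3 -> R1=(0,3,0) value=3
Op 5: inc R1 by 4 -> R1=(0,7,0) value=7
Op 6: inc R0 by 5 -> R0=(9,0,0) value=9
Op 7: inc R2 by 4 -> R2=(0,0,4) value=4
Op 8: merge R1<->R0 -> R1=(9,7,0) R0=(9,7,0)
Op 9: merge R1<->R0 -> R1=(9,7,0) R0=(9,7,0)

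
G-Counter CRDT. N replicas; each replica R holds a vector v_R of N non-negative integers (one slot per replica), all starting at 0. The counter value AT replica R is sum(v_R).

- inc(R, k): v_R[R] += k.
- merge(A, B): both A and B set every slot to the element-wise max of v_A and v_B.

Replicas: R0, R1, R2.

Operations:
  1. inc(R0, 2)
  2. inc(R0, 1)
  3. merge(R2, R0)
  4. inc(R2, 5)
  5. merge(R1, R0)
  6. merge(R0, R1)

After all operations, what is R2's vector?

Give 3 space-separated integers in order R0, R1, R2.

Op 1: inc R0 by 2 -> R0=(2,0,0) value=2
Op 2: inc R0 by 1 -> R0=(3,0,0) value=3
Op 3: merge R2<->R0 -> R2=(3,0,0) R0=(3,0,0)
Op 4: inc R2 by 5 -> R2=(3,0,5) value=8
Op 5: merge R1<->R0 -> R1=(3,0,0) R0=(3,0,0)
Op 6: merge R0<->R1 -> R0=(3,0,0) R1=(3,0,0)

Answer: 3 0 5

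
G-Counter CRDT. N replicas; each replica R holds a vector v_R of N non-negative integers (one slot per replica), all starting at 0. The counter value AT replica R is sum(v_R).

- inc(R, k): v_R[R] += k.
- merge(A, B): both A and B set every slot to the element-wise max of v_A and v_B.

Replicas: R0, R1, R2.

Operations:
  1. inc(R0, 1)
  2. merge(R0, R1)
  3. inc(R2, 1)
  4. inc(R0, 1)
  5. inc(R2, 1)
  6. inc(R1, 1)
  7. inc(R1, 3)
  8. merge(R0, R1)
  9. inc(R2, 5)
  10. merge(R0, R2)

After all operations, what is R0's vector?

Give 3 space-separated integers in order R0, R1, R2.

Op 1: inc R0 by 1 -> R0=(1,0,0) value=1
Op 2: merge R0<->R1 -> R0=(1,0,0) R1=(1,0,0)
Op 3: inc R2 by 1 -> R2=(0,0,1) value=1
Op 4: inc R0 by 1 -> R0=(2,0,0) value=2
Op 5: inc R2 by 1 -> R2=(0,0,2) value=2
Op 6: inc R1 by 1 -> R1=(1,1,0) value=2
Op 7: inc R1 by 3 -> R1=(1,4,0) value=5
Op 8: merge R0<->R1 -> R0=(2,4,0) R1=(2,4,0)
Op 9: inc R2 by 5 -> R2=(0,0,7) value=7
Op 10: merge R0<->R2 -> R0=(2,4,7) R2=(2,4,7)

Answer: 2 4 7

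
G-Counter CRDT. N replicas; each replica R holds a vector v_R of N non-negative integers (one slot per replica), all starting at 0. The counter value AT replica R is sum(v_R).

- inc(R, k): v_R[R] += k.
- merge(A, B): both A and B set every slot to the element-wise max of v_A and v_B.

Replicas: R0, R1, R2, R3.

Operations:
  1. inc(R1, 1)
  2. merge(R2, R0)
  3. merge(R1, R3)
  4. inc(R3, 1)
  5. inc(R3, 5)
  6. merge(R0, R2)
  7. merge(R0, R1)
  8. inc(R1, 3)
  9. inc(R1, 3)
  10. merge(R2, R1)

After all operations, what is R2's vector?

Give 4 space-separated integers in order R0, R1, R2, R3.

Answer: 0 7 0 0

Derivation:
Op 1: inc R1 by 1 -> R1=(0,1,0,0) value=1
Op 2: merge R2<->R0 -> R2=(0,0,0,0) R0=(0,0,0,0)
Op 3: merge R1<->R3 -> R1=(0,1,0,0) R3=(0,1,0,0)
Op 4: inc R3 by 1 -> R3=(0,1,0,1) value=2
Op 5: inc R3 by 5 -> R3=(0,1,0,6) value=7
Op 6: merge R0<->R2 -> R0=(0,0,0,0) R2=(0,0,0,0)
Op 7: merge R0<->R1 -> R0=(0,1,0,0) R1=(0,1,0,0)
Op 8: inc R1 by 3 -> R1=(0,4,0,0) value=4
Op 9: inc R1 by 3 -> R1=(0,7,0,0) value=7
Op 10: merge R2<->R1 -> R2=(0,7,0,0) R1=(0,7,0,0)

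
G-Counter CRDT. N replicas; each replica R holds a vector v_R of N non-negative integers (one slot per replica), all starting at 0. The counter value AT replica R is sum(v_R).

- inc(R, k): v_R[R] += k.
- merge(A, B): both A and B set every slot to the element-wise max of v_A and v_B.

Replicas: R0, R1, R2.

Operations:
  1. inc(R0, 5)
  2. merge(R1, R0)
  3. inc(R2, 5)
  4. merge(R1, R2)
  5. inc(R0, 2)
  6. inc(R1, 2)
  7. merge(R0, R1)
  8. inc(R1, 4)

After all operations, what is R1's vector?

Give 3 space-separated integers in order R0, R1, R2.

Op 1: inc R0 by 5 -> R0=(5,0,0) value=5
Op 2: merge R1<->R0 -> R1=(5,0,0) R0=(5,0,0)
Op 3: inc R2 by 5 -> R2=(0,0,5) value=5
Op 4: merge R1<->R2 -> R1=(5,0,5) R2=(5,0,5)
Op 5: inc R0 by 2 -> R0=(7,0,0) value=7
Op 6: inc R1 by 2 -> R1=(5,2,5) value=12
Op 7: merge R0<->R1 -> R0=(7,2,5) R1=(7,2,5)
Op 8: inc R1 by 4 -> R1=(7,6,5) value=18

Answer: 7 6 5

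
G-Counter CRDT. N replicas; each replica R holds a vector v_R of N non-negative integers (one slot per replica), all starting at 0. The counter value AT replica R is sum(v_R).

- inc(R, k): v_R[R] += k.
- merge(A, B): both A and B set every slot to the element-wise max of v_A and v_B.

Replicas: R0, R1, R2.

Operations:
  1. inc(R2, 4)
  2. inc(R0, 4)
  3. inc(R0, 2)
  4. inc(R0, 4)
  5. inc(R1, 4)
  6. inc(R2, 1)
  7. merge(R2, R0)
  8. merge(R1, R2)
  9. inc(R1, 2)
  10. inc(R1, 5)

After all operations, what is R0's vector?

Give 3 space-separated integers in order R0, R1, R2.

Op 1: inc R2 by 4 -> R2=(0,0,4) value=4
Op 2: inc R0 by 4 -> R0=(4,0,0) value=4
Op 3: inc R0 by 2 -> R0=(6,0,0) value=6
Op 4: inc R0 by 4 -> R0=(10,0,0) value=10
Op 5: inc R1 by 4 -> R1=(0,4,0) value=4
Op 6: inc R2 by 1 -> R2=(0,0,5) value=5
Op 7: merge R2<->R0 -> R2=(10,0,5) R0=(10,0,5)
Op 8: merge R1<->R2 -> R1=(10,4,5) R2=(10,4,5)
Op 9: inc R1 by 2 -> R1=(10,6,5) value=21
Op 10: inc R1 by 5 -> R1=(10,11,5) value=26

Answer: 10 0 5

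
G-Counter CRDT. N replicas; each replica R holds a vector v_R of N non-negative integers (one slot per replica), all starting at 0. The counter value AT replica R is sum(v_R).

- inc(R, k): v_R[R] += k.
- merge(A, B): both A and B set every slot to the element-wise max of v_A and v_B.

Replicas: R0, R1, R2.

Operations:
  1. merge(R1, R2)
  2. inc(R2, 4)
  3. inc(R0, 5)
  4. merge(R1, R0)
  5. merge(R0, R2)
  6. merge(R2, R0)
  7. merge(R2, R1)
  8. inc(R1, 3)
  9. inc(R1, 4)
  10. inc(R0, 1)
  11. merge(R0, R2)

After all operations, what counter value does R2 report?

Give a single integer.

Answer: 10

Derivation:
Op 1: merge R1<->R2 -> R1=(0,0,0) R2=(0,0,0)
Op 2: inc R2 by 4 -> R2=(0,0,4) value=4
Op 3: inc R0 by 5 -> R0=(5,0,0) value=5
Op 4: merge R1<->R0 -> R1=(5,0,0) R0=(5,0,0)
Op 5: merge R0<->R2 -> R0=(5,0,4) R2=(5,0,4)
Op 6: merge R2<->R0 -> R2=(5,0,4) R0=(5,0,4)
Op 7: merge R2<->R1 -> R2=(5,0,4) R1=(5,0,4)
Op 8: inc R1 by 3 -> R1=(5,3,4) value=12
Op 9: inc R1 by 4 -> R1=(5,7,4) value=16
Op 10: inc R0 by 1 -> R0=(6,0,4) value=10
Op 11: merge R0<->R2 -> R0=(6,0,4) R2=(6,0,4)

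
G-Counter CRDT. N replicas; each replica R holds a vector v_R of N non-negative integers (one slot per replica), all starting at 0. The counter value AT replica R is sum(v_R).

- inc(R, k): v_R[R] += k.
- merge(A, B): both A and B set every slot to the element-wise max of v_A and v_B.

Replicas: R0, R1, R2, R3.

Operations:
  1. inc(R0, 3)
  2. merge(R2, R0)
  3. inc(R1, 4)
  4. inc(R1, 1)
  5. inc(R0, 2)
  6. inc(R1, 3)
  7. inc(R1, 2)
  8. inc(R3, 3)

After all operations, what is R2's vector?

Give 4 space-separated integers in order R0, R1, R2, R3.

Answer: 3 0 0 0

Derivation:
Op 1: inc R0 by 3 -> R0=(3,0,0,0) value=3
Op 2: merge R2<->R0 -> R2=(3,0,0,0) R0=(3,0,0,0)
Op 3: inc R1 by 4 -> R1=(0,4,0,0) value=4
Op 4: inc R1 by 1 -> R1=(0,5,0,0) value=5
Op 5: inc R0 by 2 -> R0=(5,0,0,0) value=5
Op 6: inc R1 by 3 -> R1=(0,8,0,0) value=8
Op 7: inc R1 by 2 -> R1=(0,10,0,0) value=10
Op 8: inc R3 by 3 -> R3=(0,0,0,3) value=3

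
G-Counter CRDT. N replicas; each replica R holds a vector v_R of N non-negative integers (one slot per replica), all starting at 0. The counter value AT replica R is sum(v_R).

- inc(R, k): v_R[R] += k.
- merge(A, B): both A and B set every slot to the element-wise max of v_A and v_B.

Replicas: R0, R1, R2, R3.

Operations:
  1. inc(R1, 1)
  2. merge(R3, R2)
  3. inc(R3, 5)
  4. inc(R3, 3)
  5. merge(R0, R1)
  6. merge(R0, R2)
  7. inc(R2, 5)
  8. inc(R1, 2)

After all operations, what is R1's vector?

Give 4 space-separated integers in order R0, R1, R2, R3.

Answer: 0 3 0 0

Derivation:
Op 1: inc R1 by 1 -> R1=(0,1,0,0) value=1
Op 2: merge R3<->R2 -> R3=(0,0,0,0) R2=(0,0,0,0)
Op 3: inc R3 by 5 -> R3=(0,0,0,5) value=5
Op 4: inc R3 by 3 -> R3=(0,0,0,8) value=8
Op 5: merge R0<->R1 -> R0=(0,1,0,0) R1=(0,1,0,0)
Op 6: merge R0<->R2 -> R0=(0,1,0,0) R2=(0,1,0,0)
Op 7: inc R2 by 5 -> R2=(0,1,5,0) value=6
Op 8: inc R1 by 2 -> R1=(0,3,0,0) value=3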